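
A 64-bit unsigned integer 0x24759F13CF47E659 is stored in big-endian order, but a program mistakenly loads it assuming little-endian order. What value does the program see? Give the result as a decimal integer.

Stored big-endian, the bytes at ascending addresses are 24 75 9F 13 CF 47 E6 59.
Read back as little-endian, the first byte is least significant, giving 0x59E647CF139F7524.
0x59E647CF139F7524 = 6477944068732056868.

6477944068732056868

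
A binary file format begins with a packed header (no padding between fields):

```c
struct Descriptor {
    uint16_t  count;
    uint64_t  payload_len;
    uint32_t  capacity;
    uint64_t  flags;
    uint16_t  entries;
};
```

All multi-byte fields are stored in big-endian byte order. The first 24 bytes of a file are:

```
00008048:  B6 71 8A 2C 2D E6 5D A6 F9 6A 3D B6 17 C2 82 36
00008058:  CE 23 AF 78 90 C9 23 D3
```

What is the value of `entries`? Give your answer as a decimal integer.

`entries` follows `count` (2 B), `payload_len` (8 B), `capacity` (4 B), `flags` (8 B), so it starts at offset 2 + 8 + 4 + 8 = 22 and occupies 2 bytes.
Bytes at offsets 22..23: 23 D3.
Big-endian stores the most-significant byte at the lowest address.
The bytes are already most-significant first: 0x23D3.
0x23D3 = 9171.

9171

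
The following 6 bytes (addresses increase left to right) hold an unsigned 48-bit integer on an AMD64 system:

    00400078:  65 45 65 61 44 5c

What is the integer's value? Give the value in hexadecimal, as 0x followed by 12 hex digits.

In little-endian order the low byte comes first in memory.
Reassemble most-significant byte first: 5C 44 61 65 45 65 → 0x5C4461654565.

0x5C4461654565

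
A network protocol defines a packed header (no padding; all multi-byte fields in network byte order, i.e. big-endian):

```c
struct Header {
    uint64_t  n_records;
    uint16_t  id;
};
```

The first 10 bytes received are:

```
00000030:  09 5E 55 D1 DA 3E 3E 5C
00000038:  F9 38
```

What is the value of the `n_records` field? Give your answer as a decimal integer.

`n_records` is the first field, at byte offset 0, occupying 8 bytes.
Bytes at offsets 0..7: 09 5E 55 D1 DA 3E 3E 5C.
Big-endian stores the most-significant byte at the lowest address.
The bytes are already most-significant first: 0x095E55D1DA3E3E5C.
0x095E55D1DA3E3E5C = 675071353950191196.

675071353950191196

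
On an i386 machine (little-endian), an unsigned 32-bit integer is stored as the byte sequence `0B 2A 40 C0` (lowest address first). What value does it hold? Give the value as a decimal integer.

3225430539

Little-endian: lowest address holds the least-significant byte.
Reassemble most-significant byte first: C0 40 2A 0B → 0xC0402A0B.
0xC0402A0B = 3225430539.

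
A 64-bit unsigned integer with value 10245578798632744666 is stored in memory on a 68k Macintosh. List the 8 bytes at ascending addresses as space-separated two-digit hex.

10245578798632744666 in hexadecimal, padded to 64 bits, is 0x8E2F9BA24AC736DA.
Split into bytes (most-significant first): 8E 2F 9B A2 4A C7 36 DA.
Big-endian stores the most-significant byte at the lowest address.
So the memory order matches the most-significant-first order: 8E 2F 9B A2 4A C7 36 DA.

8E 2F 9B A2 4A C7 36 DA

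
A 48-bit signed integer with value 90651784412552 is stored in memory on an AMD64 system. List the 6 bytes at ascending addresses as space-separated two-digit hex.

88 7D 68 83 72 52

90651784412552 in hexadecimal, padded to 48 bits, is 0x527283687D88.
Split into bytes (most-significant first): 52 72 83 68 7D 88.
Little-endian stores the least-significant byte at the lowest address.
So at ascending addresses the bytes are 88 7D 68 83 72 52.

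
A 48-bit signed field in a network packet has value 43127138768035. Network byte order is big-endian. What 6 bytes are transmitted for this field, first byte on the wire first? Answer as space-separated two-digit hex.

43127138768035 in hexadecimal, padded to 48 bits, is 0x273951C954A3.
Split into bytes (most-significant first): 27 39 51 C9 54 A3.
Big-endian stores the most-significant byte at the lowest address.
So the memory order matches the most-significant-first order: 27 39 51 C9 54 A3.

27 39 51 C9 54 A3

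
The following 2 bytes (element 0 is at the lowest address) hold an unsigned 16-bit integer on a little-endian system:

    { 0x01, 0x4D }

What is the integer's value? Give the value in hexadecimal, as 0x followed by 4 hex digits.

Little-endian: lowest address holds the least-significant byte.
Reassemble most-significant byte first: 4D 01 → 0x4D01.

0x4D01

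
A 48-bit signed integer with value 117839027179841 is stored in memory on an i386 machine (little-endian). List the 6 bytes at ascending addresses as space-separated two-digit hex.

41 11 5B 89 2C 6B

117839027179841 in hexadecimal, padded to 48 bits, is 0x6B2C895B1141.
Split into bytes (most-significant first): 6B 2C 89 5B 11 41.
In little-endian order the low byte comes first in memory.
So at ascending addresses the bytes are 41 11 5B 89 2C 6B.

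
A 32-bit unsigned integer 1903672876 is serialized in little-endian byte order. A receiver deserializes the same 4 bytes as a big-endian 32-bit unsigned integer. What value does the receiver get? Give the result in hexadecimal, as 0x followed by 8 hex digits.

0x2CBE7771

1903672876 in 32-bit hexadecimal is 0x7177BE2C.
Stored little-endian, the bytes at ascending addresses are 2C BE 77 71.
Read back as big-endian, the last byte is least significant, giving 0x2CBE7771.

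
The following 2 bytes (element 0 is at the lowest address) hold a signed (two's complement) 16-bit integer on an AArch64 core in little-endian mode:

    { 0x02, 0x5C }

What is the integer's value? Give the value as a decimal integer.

23554

Little-endian: lowest address holds the least-significant byte.
Reassemble most-significant byte first: 5C 02 → 0x5C02.
0x5C02 = 23554.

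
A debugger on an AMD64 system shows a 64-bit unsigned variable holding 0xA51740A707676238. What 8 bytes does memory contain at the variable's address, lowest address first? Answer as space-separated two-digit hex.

Split into bytes (most-significant first): A5 17 40 A7 07 67 62 38.
Little-endian: lowest address holds the least-significant byte.
So at ascending addresses the bytes are 38 62 67 07 A7 40 17 A5.

38 62 67 07 A7 40 17 A5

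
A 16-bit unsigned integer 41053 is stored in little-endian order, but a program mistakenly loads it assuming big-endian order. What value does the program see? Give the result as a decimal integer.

41053 in 16-bit hexadecimal is 0xA05D.
Stored little-endian, the bytes at ascending addresses are 5D A0.
Read back as big-endian, the last byte is least significant, giving 0x5DA0.
0x5DA0 = 23968.

23968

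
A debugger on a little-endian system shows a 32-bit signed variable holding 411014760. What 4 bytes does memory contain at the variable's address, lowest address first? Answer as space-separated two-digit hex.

68 96 7F 18

411014760 in hexadecimal, padded to 32 bits, is 0x187F9668.
Split into bytes (most-significant first): 18 7F 96 68.
Little-endian: lowest address holds the least-significant byte.
So at ascending addresses the bytes are 68 96 7F 18.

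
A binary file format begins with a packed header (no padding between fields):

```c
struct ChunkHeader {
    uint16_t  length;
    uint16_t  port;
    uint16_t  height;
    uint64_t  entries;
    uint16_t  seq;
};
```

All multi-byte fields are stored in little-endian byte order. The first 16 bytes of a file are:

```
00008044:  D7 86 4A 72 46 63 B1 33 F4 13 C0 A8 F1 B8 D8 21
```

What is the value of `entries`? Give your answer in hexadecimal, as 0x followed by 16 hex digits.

0xB8F1A8C013F433B1

`entries` follows `length` (2 B), `port` (2 B), `height` (2 B), so it starts at offset 2 + 2 + 2 = 6 and occupies 8 bytes.
Bytes at offsets 6..13: B1 33 F4 13 C0 A8 F1 B8.
Little-endian: lowest address holds the least-significant byte.
Reassemble most-significant byte first: B8 F1 A8 C0 13 F4 33 B1 → 0xB8F1A8C013F433B1.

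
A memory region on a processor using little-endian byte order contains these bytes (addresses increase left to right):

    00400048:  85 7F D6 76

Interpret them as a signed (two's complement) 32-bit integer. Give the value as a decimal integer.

1993768837

In little-endian order the low byte comes first in memory.
Reassemble most-significant byte first: 76 D6 7F 85 → 0x76D67F85.
0x76D67F85 = 1993768837.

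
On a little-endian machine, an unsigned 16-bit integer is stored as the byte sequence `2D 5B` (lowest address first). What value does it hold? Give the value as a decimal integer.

Little-endian stores the least-significant byte at the lowest address.
Reassemble most-significant byte first: 5B 2D → 0x5B2D.
0x5B2D = 23341.

23341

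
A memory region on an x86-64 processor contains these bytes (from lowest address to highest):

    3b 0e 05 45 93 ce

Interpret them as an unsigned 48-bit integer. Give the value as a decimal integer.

227131913473595

Little-endian: lowest address holds the least-significant byte.
Reassemble most-significant byte first: CE 93 45 05 0E 3B → 0xCE9345050E3B.
0xCE9345050E3B = 227131913473595.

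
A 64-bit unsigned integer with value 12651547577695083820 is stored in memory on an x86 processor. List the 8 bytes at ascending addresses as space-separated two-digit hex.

12651547577695083820 in hexadecimal, padded to 64 bits, is 0xAF93537DBB781D2C.
Split into bytes (most-significant first): AF 93 53 7D BB 78 1D 2C.
Little-endian: lowest address holds the least-significant byte.
So at ascending addresses the bytes are 2C 1D 78 BB 7D 53 93 AF.

2C 1D 78 BB 7D 53 93 AF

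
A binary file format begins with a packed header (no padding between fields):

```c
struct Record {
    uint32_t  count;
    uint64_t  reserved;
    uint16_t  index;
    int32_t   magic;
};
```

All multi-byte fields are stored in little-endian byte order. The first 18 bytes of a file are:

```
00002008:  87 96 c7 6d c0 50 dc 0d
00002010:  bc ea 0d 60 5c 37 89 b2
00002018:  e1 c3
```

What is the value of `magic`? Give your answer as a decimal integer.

-1008618871

`magic` follows `count` (4 B), `reserved` (8 B), `index` (2 B), so it starts at offset 4 + 8 + 2 = 14 and occupies 4 bytes.
Bytes at offsets 14..17: 89 B2 E1 C3.
Little-endian stores the least-significant byte at the lowest address.
Reassemble most-significant byte first: C3 E1 B2 89 → 0xC3E1B289.
Top bit is set, so as a signed 32-bit value this is 0xC3E1B289 − 2^32 = -1008618871.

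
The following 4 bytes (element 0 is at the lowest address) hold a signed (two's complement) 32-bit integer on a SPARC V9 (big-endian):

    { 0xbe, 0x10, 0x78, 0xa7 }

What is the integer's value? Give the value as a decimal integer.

-1106216793

In big-endian order the high byte comes first in memory.
The bytes are already most-significant first: 0xBE1078A7.
Top bit is set, so as a signed 32-bit value this is 0xBE1078A7 − 2^32 = -1106216793.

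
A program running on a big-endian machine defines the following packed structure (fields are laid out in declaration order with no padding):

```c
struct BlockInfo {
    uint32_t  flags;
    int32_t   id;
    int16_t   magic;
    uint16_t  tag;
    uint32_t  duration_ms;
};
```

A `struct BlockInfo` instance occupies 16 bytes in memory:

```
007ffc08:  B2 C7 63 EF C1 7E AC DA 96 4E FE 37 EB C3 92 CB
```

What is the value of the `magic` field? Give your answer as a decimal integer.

`magic` follows `flags` (4 B), `id` (4 B), so it starts at offset 4 + 4 = 8 and occupies 2 bytes.
Bytes at offsets 8..9: 96 4E.
Big-endian stores the most-significant byte at the lowest address.
The bytes are already most-significant first: 0x964E.
Top bit is set, so as a signed 16-bit value this is 0x964E − 2^16 = -27058.

-27058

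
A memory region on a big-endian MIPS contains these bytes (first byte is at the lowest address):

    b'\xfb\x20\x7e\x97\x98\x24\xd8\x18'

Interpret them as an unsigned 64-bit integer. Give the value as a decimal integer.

18095602492332365848

In big-endian order the high byte comes first in memory.
The bytes are already most-significant first: 0xFB207E979824D818.
0xFB207E979824D818 = 18095602492332365848.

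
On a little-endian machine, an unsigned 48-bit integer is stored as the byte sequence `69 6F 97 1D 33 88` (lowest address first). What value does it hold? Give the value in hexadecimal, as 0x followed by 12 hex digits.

Little-endian: lowest address holds the least-significant byte.
Reassemble most-significant byte first: 88 33 1D 97 6F 69 → 0x88331D976F69.

0x88331D976F69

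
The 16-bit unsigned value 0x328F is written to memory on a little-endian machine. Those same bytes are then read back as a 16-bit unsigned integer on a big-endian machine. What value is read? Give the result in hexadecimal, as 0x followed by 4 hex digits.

Stored little-endian, the bytes at ascending addresses are 8F 32.
Read back as big-endian, the last byte is least significant, giving 0x8F32.

0x8F32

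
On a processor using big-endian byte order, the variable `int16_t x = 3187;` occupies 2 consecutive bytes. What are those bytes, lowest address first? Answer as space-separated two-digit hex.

0C 73

3187 in hexadecimal, padded to 16 bits, is 0x0C73.
Split into bytes (most-significant first): 0C 73.
Big-endian: lowest address holds the most-significant byte.
So the memory order matches the most-significant-first order: 0C 73.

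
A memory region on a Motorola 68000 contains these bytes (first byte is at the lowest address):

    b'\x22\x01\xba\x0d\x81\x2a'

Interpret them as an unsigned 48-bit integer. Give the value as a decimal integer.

37390811758890

Big-endian stores the most-significant byte at the lowest address.
The bytes are already most-significant first: 0x2201BA0D812A.
0x2201BA0D812A = 37390811758890.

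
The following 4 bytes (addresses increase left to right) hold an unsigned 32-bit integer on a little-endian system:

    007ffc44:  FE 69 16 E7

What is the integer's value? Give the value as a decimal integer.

3877005822

Little-endian stores the least-significant byte at the lowest address.
Reassemble most-significant byte first: E7 16 69 FE → 0xE71669FE.
0xE71669FE = 3877005822.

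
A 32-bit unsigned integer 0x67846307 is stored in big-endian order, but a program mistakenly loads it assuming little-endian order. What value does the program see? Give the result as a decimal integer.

123962471

Stored big-endian, the bytes at ascending addresses are 67 84 63 07.
Read back as little-endian, the first byte is least significant, giving 0x07638467.
0x07638467 = 123962471.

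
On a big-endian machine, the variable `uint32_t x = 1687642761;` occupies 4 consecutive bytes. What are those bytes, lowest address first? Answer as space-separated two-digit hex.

64 97 62 89

1687642761 in hexadecimal, padded to 32 bits, is 0x64976289.
Split into bytes (most-significant first): 64 97 62 89.
Big-endian stores the most-significant byte at the lowest address.
So the memory order matches the most-significant-first order: 64 97 62 89.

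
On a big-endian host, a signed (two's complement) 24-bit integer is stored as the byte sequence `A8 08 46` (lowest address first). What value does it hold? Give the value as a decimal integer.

Big-endian: lowest address holds the most-significant byte.
The bytes are already most-significant first: 0xA80846.
Top bit is set, so as a signed 24-bit value this is 0xA80846 − 2^24 = -5765050.

-5765050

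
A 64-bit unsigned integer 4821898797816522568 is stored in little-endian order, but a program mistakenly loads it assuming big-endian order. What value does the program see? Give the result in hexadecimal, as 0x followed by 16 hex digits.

0x48A7BCBA68D3EA42

4821898797816522568 in 64-bit hexadecimal is 0x42EAD368BABCA748.
Stored little-endian, the bytes at ascending addresses are 48 A7 BC BA 68 D3 EA 42.
Read back as big-endian, the last byte is least significant, giving 0x48A7BCBA68D3EA42.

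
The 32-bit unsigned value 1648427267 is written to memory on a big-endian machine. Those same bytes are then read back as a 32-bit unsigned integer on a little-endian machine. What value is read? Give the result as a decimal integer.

1648427267 in 32-bit hexadecimal is 0x62410103.
Stored big-endian, the bytes at ascending addresses are 62 41 01 03.
Read back as little-endian, the first byte is least significant, giving 0x03014162.
0x03014162 = 50413922.

50413922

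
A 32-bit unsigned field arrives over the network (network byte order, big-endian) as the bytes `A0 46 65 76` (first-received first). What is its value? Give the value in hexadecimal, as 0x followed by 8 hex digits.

0xA0466576

Big-endian stores the most-significant byte at the lowest address.
The bytes are already most-significant first: 0xA0466576.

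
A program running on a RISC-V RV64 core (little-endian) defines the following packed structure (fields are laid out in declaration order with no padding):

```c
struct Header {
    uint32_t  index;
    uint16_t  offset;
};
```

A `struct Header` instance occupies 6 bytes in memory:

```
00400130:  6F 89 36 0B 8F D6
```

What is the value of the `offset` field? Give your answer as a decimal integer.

`offset` follows `index` (4 bytes), so it starts at byte offset 4 and occupies 2 bytes.
Bytes at offsets 4..5: 8F D6.
In little-endian order the low byte comes first in memory.
Reassemble most-significant byte first: D6 8F → 0xD68F.
0xD68F = 54927.

54927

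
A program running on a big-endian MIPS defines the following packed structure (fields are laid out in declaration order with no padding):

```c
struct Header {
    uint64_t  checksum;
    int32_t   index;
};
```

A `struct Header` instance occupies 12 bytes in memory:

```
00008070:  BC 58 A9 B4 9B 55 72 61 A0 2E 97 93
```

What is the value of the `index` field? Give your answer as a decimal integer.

`index` follows `checksum` (8 bytes), so it starts at byte offset 8 and occupies 4 bytes.
Bytes at offsets 8..11: A0 2E 97 93.
Big-endian: lowest address holds the most-significant byte.
The bytes are already most-significant first: 0xA02E9793.
Top bit is set, so as a signed 32-bit value this is 0xA02E9793 − 2^32 = -1607559277.

-1607559277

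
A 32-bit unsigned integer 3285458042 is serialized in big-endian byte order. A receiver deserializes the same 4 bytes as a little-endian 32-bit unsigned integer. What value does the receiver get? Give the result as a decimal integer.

3285458042 in 32-bit hexadecimal is 0xC3D41C7A.
Stored big-endian, the bytes at ascending addresses are C3 D4 1C 7A.
Read back as little-endian, the first byte is least significant, giving 0x7A1CD4C3.
0x7A1CD4C3 = 2048709827.

2048709827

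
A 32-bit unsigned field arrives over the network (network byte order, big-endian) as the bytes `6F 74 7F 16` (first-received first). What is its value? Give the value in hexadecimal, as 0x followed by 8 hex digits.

0x6F747F16

Big-endian stores the most-significant byte at the lowest address.
The bytes are already most-significant first: 0x6F747F16.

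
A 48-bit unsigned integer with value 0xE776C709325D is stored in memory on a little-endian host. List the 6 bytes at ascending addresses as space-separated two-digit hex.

Split into bytes (most-significant first): E7 76 C7 09 32 5D.
In little-endian order the low byte comes first in memory.
So at ascending addresses the bytes are 5D 32 09 C7 76 E7.

5D 32 09 C7 76 E7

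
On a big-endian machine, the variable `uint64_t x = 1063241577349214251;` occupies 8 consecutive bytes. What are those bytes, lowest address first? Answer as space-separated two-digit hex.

1063241577349214251 in hexadecimal, padded to 64 bits, is 0x0EC16494D053702B.
Split into bytes (most-significant first): 0E C1 64 94 D0 53 70 2B.
In big-endian order the high byte comes first in memory.
So the memory order matches the most-significant-first order: 0E C1 64 94 D0 53 70 2B.

0E C1 64 94 D0 53 70 2B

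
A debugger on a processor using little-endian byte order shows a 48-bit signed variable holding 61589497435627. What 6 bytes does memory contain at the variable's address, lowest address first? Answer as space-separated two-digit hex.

EB D5 1D EC 03 38

61589497435627 in hexadecimal, padded to 48 bits, is 0x3803EC1DD5EB.
Split into bytes (most-significant first): 38 03 EC 1D D5 EB.
Little-endian stores the least-significant byte at the lowest address.
So at ascending addresses the bytes are EB D5 1D EC 03 38.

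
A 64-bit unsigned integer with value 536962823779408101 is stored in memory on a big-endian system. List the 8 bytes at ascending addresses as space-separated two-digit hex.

536962823779408101 in hexadecimal, padded to 64 bits, is 0x0773ACD7E0F658E5.
Split into bytes (most-significant first): 07 73 AC D7 E0 F6 58 E5.
In big-endian order the high byte comes first in memory.
So the memory order matches the most-significant-first order: 07 73 AC D7 E0 F6 58 E5.

07 73 AC D7 E0 F6 58 E5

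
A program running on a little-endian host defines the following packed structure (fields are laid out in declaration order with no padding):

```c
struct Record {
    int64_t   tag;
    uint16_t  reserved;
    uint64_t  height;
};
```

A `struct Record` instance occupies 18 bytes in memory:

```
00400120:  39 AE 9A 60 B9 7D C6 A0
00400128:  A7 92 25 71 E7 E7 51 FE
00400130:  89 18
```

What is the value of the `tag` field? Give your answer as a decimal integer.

-6861658747109200327

`tag` is the first field, at byte offset 0, occupying 8 bytes.
Bytes at offsets 0..7: 39 AE 9A 60 B9 7D C6 A0.
Little-endian: lowest address holds the least-significant byte.
Reassemble most-significant byte first: A0 C6 7D B9 60 9A AE 39 → 0xA0C67DB9609AAE39.
Top bit is set, so as a signed 64-bit value this is 0xA0C67DB9609AAE39 − 2^64 = -6861658747109200327.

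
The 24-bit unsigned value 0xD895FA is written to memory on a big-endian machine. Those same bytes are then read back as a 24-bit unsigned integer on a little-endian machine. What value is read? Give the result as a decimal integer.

16422360

Stored big-endian, the bytes at ascending addresses are D8 95 FA.
Read back as little-endian, the first byte is least significant, giving 0xFA95D8.
0xFA95D8 = 16422360.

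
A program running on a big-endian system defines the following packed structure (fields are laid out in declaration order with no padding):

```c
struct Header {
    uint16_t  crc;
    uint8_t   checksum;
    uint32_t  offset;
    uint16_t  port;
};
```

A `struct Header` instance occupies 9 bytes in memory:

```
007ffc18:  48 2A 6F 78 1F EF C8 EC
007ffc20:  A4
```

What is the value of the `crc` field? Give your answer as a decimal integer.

18474

`crc` is the first field, at byte offset 0, occupying 2 bytes.
Bytes at offsets 0..1: 48 2A.
In big-endian order the high byte comes first in memory.
The bytes are already most-significant first: 0x482A.
0x482A = 18474.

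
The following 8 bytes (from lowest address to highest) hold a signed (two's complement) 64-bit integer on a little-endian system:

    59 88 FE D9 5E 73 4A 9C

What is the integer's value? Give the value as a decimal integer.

In little-endian order the low byte comes first in memory.
Reassemble most-significant byte first: 9C 4A 73 5E D9 FE 88 59 → 0x9C4A735ED9FE8859.
Top bit is set, so as a signed 64-bit value this is 0x9C4A735ED9FE8859 − 2^64 = -7184803404294748071.

-7184803404294748071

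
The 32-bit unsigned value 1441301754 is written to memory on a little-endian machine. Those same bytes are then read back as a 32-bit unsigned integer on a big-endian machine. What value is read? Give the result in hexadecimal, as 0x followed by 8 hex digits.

0xFA84E855

1441301754 in 32-bit hexadecimal is 0x55E884FA.
Stored little-endian, the bytes at ascending addresses are FA 84 E8 55.
Read back as big-endian, the last byte is least significant, giving 0xFA84E855.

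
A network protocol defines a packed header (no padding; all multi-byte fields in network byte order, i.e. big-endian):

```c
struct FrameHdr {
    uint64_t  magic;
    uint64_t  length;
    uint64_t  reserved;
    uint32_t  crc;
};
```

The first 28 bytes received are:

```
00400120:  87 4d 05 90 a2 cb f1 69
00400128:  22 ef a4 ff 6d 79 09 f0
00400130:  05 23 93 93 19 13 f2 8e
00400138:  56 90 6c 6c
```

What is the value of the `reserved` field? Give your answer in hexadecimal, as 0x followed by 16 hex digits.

`reserved` follows `magic` (8 B), `length` (8 B), so it starts at offset 8 + 8 = 16 and occupies 8 bytes.
Bytes at offsets 16..23: 05 23 93 93 19 13 F2 8E.
In big-endian order the high byte comes first in memory.
The bytes are already most-significant first: 0x052393931913F28E.

0x052393931913F28E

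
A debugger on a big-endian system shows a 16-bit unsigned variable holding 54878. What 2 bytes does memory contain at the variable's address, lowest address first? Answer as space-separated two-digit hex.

54878 in hexadecimal, padded to 16 bits, is 0xD65E.
Split into bytes (most-significant first): D6 5E.
In big-endian order the high byte comes first in memory.
So the memory order matches the most-significant-first order: D6 5E.

D6 5E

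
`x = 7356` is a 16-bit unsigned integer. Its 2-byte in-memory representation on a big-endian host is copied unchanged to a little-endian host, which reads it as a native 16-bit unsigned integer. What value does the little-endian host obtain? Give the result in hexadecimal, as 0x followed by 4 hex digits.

0xBC1C

7356 in 16-bit hexadecimal is 0x1CBC.
Stored big-endian, the bytes at ascending addresses are 1C BC.
Read back as little-endian, the first byte is least significant, giving 0xBC1C.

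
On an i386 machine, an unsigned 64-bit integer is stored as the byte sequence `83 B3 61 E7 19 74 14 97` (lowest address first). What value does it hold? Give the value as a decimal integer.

Little-endian stores the least-significant byte at the lowest address.
Reassemble most-significant byte first: 97 14 74 19 E7 61 B3 83 → 0x97147419E761B383.
0x97147419E761B383 = 10886453853866275715.

10886453853866275715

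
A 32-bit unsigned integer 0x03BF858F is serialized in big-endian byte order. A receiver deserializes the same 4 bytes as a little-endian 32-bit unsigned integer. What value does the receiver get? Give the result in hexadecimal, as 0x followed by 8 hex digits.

Stored big-endian, the bytes at ascending addresses are 03 BF 85 8F.
Read back as little-endian, the first byte is least significant, giving 0x8F85BF03.

0x8F85BF03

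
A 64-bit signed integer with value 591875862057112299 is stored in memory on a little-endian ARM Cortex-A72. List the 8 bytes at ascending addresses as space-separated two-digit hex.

591875862057112299 in hexadecimal, padded to 64 bits, is 0x0836C3F5ED0AD2EB.
Split into bytes (most-significant first): 08 36 C3 F5 ED 0A D2 EB.
Little-endian stores the least-significant byte at the lowest address.
So at ascending addresses the bytes are EB D2 0A ED F5 C3 36 08.

EB D2 0A ED F5 C3 36 08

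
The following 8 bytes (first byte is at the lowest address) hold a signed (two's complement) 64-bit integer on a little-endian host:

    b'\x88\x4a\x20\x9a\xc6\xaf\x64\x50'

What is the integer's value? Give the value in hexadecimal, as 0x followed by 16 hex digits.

0x5064AFC69A204A88

Little-endian: lowest address holds the least-significant byte.
Reassemble most-significant byte first: 50 64 AF C6 9A 20 4A 88 → 0x5064AFC69A204A88.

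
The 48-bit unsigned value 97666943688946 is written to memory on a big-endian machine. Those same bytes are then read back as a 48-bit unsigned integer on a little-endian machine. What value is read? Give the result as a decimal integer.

97666943688946 in 48-bit hexadecimal is 0x58D3DB7C20F2.
Stored big-endian, the bytes at ascending addresses are 58 D3 DB 7C 20 F2.
Read back as little-endian, the first byte is least significant, giving 0xF2207CDBD358.
0xF2207CDBD358 = 266221347656536.

266221347656536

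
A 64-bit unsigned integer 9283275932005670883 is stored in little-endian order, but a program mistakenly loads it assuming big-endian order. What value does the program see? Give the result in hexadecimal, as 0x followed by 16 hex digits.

0xE39F217746D2D480

9283275932005670883 in 64-bit hexadecimal is 0x80D4D24677219FE3.
Stored little-endian, the bytes at ascending addresses are E3 9F 21 77 46 D2 D4 80.
Read back as big-endian, the last byte is least significant, giving 0xE39F217746D2D480.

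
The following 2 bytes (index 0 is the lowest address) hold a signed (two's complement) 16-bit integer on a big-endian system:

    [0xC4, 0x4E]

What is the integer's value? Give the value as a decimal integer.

Big-endian stores the most-significant byte at the lowest address.
The bytes are already most-significant first: 0xC44E.
Top bit is set, so as a signed 16-bit value this is 0xC44E − 2^16 = -15282.

-15282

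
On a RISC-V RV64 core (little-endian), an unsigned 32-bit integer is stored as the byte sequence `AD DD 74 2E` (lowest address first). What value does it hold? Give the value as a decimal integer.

779410861

Little-endian: lowest address holds the least-significant byte.
Reassemble most-significant byte first: 2E 74 DD AD → 0x2E74DDAD.
0x2E74DDAD = 779410861.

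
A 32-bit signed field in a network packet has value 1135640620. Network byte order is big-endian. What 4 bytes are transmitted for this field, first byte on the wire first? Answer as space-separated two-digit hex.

43 B0 80 2C

1135640620 in hexadecimal, padded to 32 bits, is 0x43B0802C.
Split into bytes (most-significant first): 43 B0 80 2C.
Big-endian stores the most-significant byte at the lowest address.
So the memory order matches the most-significant-first order: 43 B0 80 2C.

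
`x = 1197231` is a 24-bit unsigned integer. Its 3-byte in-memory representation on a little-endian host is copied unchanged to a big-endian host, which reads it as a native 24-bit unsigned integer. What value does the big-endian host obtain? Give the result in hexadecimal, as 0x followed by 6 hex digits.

1197231 in 24-bit hexadecimal is 0x1244AF.
Stored little-endian, the bytes at ascending addresses are AF 44 12.
Read back as big-endian, the last byte is least significant, giving 0xAF4412.

0xAF4412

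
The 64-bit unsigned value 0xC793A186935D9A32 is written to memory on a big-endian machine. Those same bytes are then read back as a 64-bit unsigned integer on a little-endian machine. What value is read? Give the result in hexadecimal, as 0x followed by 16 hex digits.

0x329A5D9386A193C7

Stored big-endian, the bytes at ascending addresses are C7 93 A1 86 93 5D 9A 32.
Read back as little-endian, the first byte is least significant, giving 0x329A5D9386A193C7.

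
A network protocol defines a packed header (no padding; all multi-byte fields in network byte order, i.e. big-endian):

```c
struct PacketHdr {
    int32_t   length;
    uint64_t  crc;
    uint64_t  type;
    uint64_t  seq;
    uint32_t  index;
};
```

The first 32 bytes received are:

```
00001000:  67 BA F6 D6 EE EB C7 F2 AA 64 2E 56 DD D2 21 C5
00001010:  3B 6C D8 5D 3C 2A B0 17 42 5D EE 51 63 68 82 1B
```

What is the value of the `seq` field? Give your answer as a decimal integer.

`seq` follows `length` (4 B), `crc` (8 B), `type` (8 B), so it starts at offset 4 + 8 + 8 = 20 and occupies 8 bytes.
Bytes at offsets 20..27: 3C 2A B0 17 42 5D EE 51.
Big-endian stores the most-significant byte at the lowest address.
The bytes are already most-significant first: 0x3C2AB017425DEE51.
0x3C2AB017425DEE51 = 4335471205241712209.

4335471205241712209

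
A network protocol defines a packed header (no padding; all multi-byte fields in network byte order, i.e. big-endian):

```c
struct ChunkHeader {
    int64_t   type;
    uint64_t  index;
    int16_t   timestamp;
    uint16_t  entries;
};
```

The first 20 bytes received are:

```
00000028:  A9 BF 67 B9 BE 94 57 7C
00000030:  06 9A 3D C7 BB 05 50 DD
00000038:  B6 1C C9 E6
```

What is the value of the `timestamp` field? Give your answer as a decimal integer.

`timestamp` follows `type` (8 B), `index` (8 B), so it starts at offset 8 + 8 = 16 and occupies 2 bytes.
Bytes at offsets 16..17: B6 1C.
Big-endian: lowest address holds the most-significant byte.
The bytes are already most-significant first: 0xB61C.
Top bit is set, so as a signed 16-bit value this is 0xB61C − 2^16 = -18916.

-18916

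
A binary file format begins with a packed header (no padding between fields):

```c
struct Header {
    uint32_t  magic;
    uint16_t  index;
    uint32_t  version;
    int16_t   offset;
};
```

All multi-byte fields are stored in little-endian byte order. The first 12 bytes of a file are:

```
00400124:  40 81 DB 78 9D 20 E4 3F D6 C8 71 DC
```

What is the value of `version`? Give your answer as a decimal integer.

`version` follows `magic` (4 B), `index` (2 B), so it starts at offset 4 + 2 = 6 and occupies 4 bytes.
Bytes at offsets 6..9: E4 3F D6 C8.
Little-endian: lowest address holds the least-significant byte.
Reassemble most-significant byte first: C8 D6 3F E4 → 0xC8D63FE4.
0xC8D63FE4 = 3369484260.

3369484260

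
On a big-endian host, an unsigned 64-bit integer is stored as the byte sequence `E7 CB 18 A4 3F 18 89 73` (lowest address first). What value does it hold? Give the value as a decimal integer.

Big-endian stores the most-significant byte at the lowest address.
The bytes are already most-significant first: 0xE7CB18A43F188973.
0xE7CB18A43F188973 = 16702470736745892211.

16702470736745892211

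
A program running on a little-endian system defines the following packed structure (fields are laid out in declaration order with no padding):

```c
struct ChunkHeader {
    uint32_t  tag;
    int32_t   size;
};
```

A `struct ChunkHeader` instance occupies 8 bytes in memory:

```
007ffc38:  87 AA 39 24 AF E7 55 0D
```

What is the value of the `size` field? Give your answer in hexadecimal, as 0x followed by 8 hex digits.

`size` follows `tag` (4 bytes), so it starts at byte offset 4 and occupies 4 bytes.
Bytes at offsets 4..7: AF E7 55 0D.
Little-endian stores the least-significant byte at the lowest address.
Reassemble most-significant byte first: 0D 55 E7 AF → 0x0D55E7AF.

0x0D55E7AF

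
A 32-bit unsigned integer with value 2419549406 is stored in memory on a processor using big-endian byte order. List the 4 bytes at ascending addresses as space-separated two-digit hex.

2419549406 in hexadecimal, padded to 32 bits, is 0x903764DE.
Split into bytes (most-significant first): 90 37 64 DE.
Big-endian stores the most-significant byte at the lowest address.
So the memory order matches the most-significant-first order: 90 37 64 DE.

90 37 64 DE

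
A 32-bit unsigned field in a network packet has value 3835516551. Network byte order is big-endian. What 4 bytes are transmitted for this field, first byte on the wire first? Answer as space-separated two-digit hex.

E4 9D 56 87

3835516551 in hexadecimal, padded to 32 bits, is 0xE49D5687.
Split into bytes (most-significant first): E4 9D 56 87.
Big-endian: lowest address holds the most-significant byte.
So the memory order matches the most-significant-first order: E4 9D 56 87.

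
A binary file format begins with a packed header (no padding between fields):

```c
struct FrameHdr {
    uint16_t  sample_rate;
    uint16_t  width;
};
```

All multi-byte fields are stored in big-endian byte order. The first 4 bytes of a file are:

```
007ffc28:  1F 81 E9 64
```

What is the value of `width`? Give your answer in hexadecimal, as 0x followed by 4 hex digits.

`width` follows `sample_rate` (2 bytes), so it starts at byte offset 2 and occupies 2 bytes.
Bytes at offsets 2..3: E9 64.
In big-endian order the high byte comes first in memory.
The bytes are already most-significant first: 0xE964.

0xE964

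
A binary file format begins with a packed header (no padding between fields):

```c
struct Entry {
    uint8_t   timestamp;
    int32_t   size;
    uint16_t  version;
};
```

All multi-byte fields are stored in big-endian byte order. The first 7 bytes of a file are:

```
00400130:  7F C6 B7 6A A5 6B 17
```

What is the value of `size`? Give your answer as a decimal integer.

-961058139

`size` follows `timestamp` (1 byte), so it starts at byte offset 1 and occupies 4 bytes.
Bytes at offsets 1..4: C6 B7 6A A5.
In big-endian order the high byte comes first in memory.
The bytes are already most-significant first: 0xC6B76AA5.
Top bit is set, so as a signed 32-bit value this is 0xC6B76AA5 − 2^32 = -961058139.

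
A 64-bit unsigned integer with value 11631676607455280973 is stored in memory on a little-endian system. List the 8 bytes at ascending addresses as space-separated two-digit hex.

4D BF 97 49 3F 04 6C A1

11631676607455280973 in hexadecimal, padded to 64 bits, is 0xA16C043F4997BF4D.
Split into bytes (most-significant first): A1 6C 04 3F 49 97 BF 4D.
Little-endian stores the least-significant byte at the lowest address.
So at ascending addresses the bytes are 4D BF 97 49 3F 04 6C A1.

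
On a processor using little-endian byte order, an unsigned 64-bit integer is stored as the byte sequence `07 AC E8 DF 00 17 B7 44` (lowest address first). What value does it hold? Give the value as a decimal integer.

4951451607841156103

In little-endian order the low byte comes first in memory.
Reassemble most-significant byte first: 44 B7 17 00 DF E8 AC 07 → 0x44B71700DFE8AC07.
0x44B71700DFE8AC07 = 4951451607841156103.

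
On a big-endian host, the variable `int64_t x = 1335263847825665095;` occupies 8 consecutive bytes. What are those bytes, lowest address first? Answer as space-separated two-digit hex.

1335263847825665095 in hexadecimal, padded to 64 bits, is 0x1287CF652311EC47.
Split into bytes (most-significant first): 12 87 CF 65 23 11 EC 47.
In big-endian order the high byte comes first in memory.
So the memory order matches the most-significant-first order: 12 87 CF 65 23 11 EC 47.

12 87 CF 65 23 11 EC 47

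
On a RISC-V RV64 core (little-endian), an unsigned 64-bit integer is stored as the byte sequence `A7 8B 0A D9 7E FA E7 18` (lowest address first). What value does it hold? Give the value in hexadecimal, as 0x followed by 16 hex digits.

Little-endian stores the least-significant byte at the lowest address.
Reassemble most-significant byte first: 18 E7 FA 7E D9 0A 8B A7 → 0x18E7FA7ED90A8BA7.

0x18E7FA7ED90A8BA7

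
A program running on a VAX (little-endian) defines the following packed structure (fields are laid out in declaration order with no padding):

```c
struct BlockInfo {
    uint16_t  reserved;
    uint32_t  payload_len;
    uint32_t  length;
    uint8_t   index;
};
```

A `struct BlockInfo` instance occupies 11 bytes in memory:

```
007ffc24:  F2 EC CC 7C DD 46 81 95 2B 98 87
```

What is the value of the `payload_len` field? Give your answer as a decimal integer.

1188920524

`payload_len` follows `reserved` (2 bytes), so it starts at byte offset 2 and occupies 4 bytes.
Bytes at offsets 2..5: CC 7C DD 46.
In little-endian order the low byte comes first in memory.
Reassemble most-significant byte first: 46 DD 7C CC → 0x46DD7CCC.
0x46DD7CCC = 1188920524.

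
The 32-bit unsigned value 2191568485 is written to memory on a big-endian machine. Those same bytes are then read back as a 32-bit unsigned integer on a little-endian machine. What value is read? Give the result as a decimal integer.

2191568485 in 32-bit hexadecimal is 0x82A0AE65.
Stored big-endian, the bytes at ascending addresses are 82 A0 AE 65.
Read back as little-endian, the first byte is least significant, giving 0x65AEA082.
0x65AEA082 = 1705943170.

1705943170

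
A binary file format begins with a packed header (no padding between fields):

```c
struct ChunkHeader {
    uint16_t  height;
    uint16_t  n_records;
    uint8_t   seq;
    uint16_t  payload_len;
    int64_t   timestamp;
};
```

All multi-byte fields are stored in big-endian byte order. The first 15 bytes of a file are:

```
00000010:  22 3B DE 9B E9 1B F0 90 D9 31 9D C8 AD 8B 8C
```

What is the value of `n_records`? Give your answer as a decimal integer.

56987

`n_records` follows `height` (2 bytes), so it starts at byte offset 2 and occupies 2 bytes.
Bytes at offsets 2..3: DE 9B.
Big-endian stores the most-significant byte at the lowest address.
The bytes are already most-significant first: 0xDE9B.
0xDE9B = 56987.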